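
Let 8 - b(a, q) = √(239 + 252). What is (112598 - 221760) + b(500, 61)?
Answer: -109154 - √491 ≈ -1.0918e+5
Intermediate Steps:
b(a, q) = 8 - √491 (b(a, q) = 8 - √(239 + 252) = 8 - √491)
(112598 - 221760) + b(500, 61) = (112598 - 221760) + (8 - √491) = -109162 + (8 - √491) = -109154 - √491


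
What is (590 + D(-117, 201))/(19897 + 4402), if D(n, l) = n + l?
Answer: 674/24299 ≈ 0.027738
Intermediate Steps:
D(n, l) = l + n
(590 + D(-117, 201))/(19897 + 4402) = (590 + (201 - 117))/(19897 + 4402) = (590 + 84)/24299 = 674*(1/24299) = 674/24299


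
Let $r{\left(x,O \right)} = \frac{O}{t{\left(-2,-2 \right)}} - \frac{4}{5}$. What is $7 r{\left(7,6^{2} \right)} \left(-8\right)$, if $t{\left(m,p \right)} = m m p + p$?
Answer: $\frac{1232}{5} \approx 246.4$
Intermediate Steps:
$t{\left(m,p \right)} = p + p m^{2}$ ($t{\left(m,p \right)} = m^{2} p + p = p m^{2} + p = p + p m^{2}$)
$r{\left(x,O \right)} = - \frac{4}{5} - \frac{O}{10}$ ($r{\left(x,O \right)} = \frac{O}{\left(-2\right) \left(1 + \left(-2\right)^{2}\right)} - \frac{4}{5} = \frac{O}{\left(-2\right) \left(1 + 4\right)} - \frac{4}{5} = \frac{O}{\left(-2\right) 5} - \frac{4}{5} = \frac{O}{-10} - \frac{4}{5} = O \left(- \frac{1}{10}\right) - \frac{4}{5} = - \frac{O}{10} - \frac{4}{5} = - \frac{4}{5} - \frac{O}{10}$)
$7 r{\left(7,6^{2} \right)} \left(-8\right) = 7 \left(- \frac{4}{5} - \frac{6^{2}}{10}\right) \left(-8\right) = 7 \left(- \frac{4}{5} - \frac{18}{5}\right) \left(-8\right) = 7 \left(- \frac{22}{5}\right) \left(-8\right) = \left(- \frac{154}{5}\right) \left(-8\right) = \frac{1232}{5}$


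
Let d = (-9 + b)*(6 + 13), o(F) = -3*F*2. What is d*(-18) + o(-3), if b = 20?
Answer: -3744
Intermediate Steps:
o(F) = -6*F
d = 209 (d = (-9 + 20)*(6 + 13) = 11*19 = 209)
d*(-18) + o(-3) = 209*(-18) - 6*(-3) = -3762 + 18 = -3744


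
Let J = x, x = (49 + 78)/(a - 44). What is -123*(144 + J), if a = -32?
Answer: -1330491/76 ≈ -17506.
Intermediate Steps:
x = -127/76 (x = (49 + 78)/(-32 - 44) = 127/(-76) = 127*(-1/76) = -127/76 ≈ -1.6711)
J = -127/76 ≈ -1.6711
-123*(144 + J) = -123*(144 - 127/76) = -123*10817/76 = -1330491/76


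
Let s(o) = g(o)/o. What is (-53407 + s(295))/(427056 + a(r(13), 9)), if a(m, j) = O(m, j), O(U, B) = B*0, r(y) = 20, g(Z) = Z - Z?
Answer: -53407/427056 ≈ -0.12506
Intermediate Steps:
g(Z) = 0
O(U, B) = 0
a(m, j) = 0
s(o) = 0 (s(o) = 0/o = 0)
(-53407 + s(295))/(427056 + a(r(13), 9)) = (-53407 + 0)/(427056 + 0) = -53407/427056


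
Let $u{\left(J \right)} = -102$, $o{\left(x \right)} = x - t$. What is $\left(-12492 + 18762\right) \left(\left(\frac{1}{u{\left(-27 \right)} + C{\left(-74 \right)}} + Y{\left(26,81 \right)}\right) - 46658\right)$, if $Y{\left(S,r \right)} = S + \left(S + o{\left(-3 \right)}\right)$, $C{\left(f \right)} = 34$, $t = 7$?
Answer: $- \frac{9937602015}{34} \approx -2.9228 \cdot 10^{8}$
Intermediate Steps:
$o{\left(x \right)} = -7 + x$ ($o{\left(x \right)} = x - 7 = -7 + x$)
$Y{\left(S,r \right)} = -10 + 2 S$ ($Y{\left(S,r \right)} = S + \left(S - 10\right) = S + \left(-10 + S\right) = -10 + 2 S$)
$\left(-12492 + 18762\right) \left(\left(\frac{1}{u{\left(-27 \right)} + C{\left(-74 \right)}} + Y{\left(26,81 \right)}\right) - 46658\right) = \left(-12492 + 18762\right) \left(\left(\frac{1}{-102 + 34} + \left(-10 + 2 \cdot 26\right)\right) - 46658\right) = 6270 \left(\left(\frac{1}{-68} + \left(-10 + 52\right)\right) - 46658\right) = 6270 \left(\left(- \frac{1}{68} + 42\right) - 46658\right) = 6270 \left(\frac{2855}{68} - 46658\right) = 6270 \left(- \frac{3169889}{68}\right) = - \frac{9937602015}{34}$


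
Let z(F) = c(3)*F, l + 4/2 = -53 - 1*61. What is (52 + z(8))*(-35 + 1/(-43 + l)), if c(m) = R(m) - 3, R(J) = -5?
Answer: 22264/53 ≈ 420.08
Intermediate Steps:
l = -116 (l = -2 + (-53 - 1*61) = -2 + (-53 - 61) = -2 - 114 = -116)
c(m) = -8 (c(m) = -5 - 3 = -8)
z(F) = -8*F
(52 + z(8))*(-35 + 1/(-43 + l)) = (52 - 8*8)*(-35 + 1/(-43 - 116)) = (52 - 64)*(-35 + 1/(-159)) = -12*(-35 - 1/159) = -12*(-5566/159) = 22264/53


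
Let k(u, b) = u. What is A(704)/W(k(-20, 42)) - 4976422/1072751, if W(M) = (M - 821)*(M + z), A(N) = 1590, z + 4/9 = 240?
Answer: -4142624384581/891357387908 ≈ -4.6475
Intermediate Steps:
z = 2156/9 (z = -4/9 + 240 = 2156/9 ≈ 239.56)
W(M) = (-821 + M)*(2156/9 + M) (W(M) = (M - 821)*(M + 2156/9) = (-821 + M)*(2156/9 + M))
A(704)/W(k(-20, 42)) - 4976422/1072751 = 1590/(-1770076/9 + (-20)² - 5233/9*(-20)) - 4976422/1072751 = 1590/(-1770076/9 + 400 + 104660/9) - 4976422*1/1072751 = 1590/(-1661816/9) - 4976422/1072751 = 1590*(-9/1661816) - 4976422/1072751 = -7155/830908 - 4976422/1072751 = -4142624384581/891357387908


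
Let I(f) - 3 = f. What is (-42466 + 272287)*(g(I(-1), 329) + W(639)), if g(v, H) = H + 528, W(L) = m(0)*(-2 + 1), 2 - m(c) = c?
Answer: 196496955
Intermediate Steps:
m(c) = 2 - c
I(f) = 3 + f
W(L) = -2 (W(L) = (2 - 1*0)*(-2 + 1) = (2 + 0)*(-1) = 2*(-1) = -2)
g(v, H) = 528 + H
(-42466 + 272287)*(g(I(-1), 329) + W(639)) = (-42466 + 272287)*((528 + 329) - 2) = 229821*(857 - 2) = 229821*855 = 196496955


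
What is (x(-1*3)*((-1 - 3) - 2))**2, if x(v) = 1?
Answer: 36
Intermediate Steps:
(x(-1*3)*((-1 - 3) - 2))**2 = (1*((-1 - 3) - 2))**2 = (1*(-4 - 2))**2 = (1*(-6))**2 = (-6)**2 = 36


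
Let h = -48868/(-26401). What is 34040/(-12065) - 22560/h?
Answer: -18914885824/1551559 ≈ -12191.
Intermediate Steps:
h = 48868/26401 (h = -48868*(-1/26401) = 48868/26401 ≈ 1.8510)
34040/(-12065) - 22560/h = 34040/(-12065) - 22560/48868/26401 = 34040*(-1/12065) - 22560*26401/48868 = -6808/2413 - 148901640/12217 = -18914885824/1551559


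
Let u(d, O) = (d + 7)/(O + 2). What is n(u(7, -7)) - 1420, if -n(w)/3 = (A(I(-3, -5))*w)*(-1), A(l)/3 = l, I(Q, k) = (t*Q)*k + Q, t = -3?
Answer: -1052/5 ≈ -210.40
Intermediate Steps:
I(Q, k) = Q - 3*Q*k (I(Q, k) = (-3*Q)*k + Q = -3*Q*k + Q = Q - 3*Q*k)
A(l) = 3*l
u(d, O) = (7 + d)/(2 + O)
n(w) = -432*w (n(w) = -3*(3*(-3*(1 - 3*(-5))))*w*(-1) = -3*(3*(-3*(1 + 15)))*w*(-1) = -3*(3*(-3*16))*w*(-1) = -3*(3*(-48))*w*(-1) = -3*(-144*w)*(-1) = -432*w)
n(u(7, -7)) - 1420 = -432*(7 + 7)/(2 - 7) - 1420 = -432*14/(-5) - 1420 = -(-432)*14/5 - 1420 = -432*(-14/5) - 1420 = 6048/5 - 1420 = -1052/5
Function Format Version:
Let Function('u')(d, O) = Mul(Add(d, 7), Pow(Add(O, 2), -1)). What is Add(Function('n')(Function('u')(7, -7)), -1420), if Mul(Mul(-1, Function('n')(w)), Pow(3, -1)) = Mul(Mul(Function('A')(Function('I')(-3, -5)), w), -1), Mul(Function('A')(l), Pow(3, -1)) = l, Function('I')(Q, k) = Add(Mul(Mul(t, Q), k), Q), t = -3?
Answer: Rational(-1052, 5) ≈ -210.40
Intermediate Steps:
Function('I')(Q, k) = Add(Q, Mul(-3, Q, k)) (Function('I')(Q, k) = Add(Mul(Mul(-3, Q), k), Q) = Add(Mul(-3, Q, k), Q) = Add(Q, Mul(-3, Q, k)))
Function('A')(l) = Mul(3, l)
Function('u')(d, O) = Mul(Pow(Add(2, O), -1), Add(7, d)) (Function('u')(d, O) = Mul(Add(7, d), Pow(Add(2, O), -1)) = Mul(Pow(Add(2, O), -1), Add(7, d)))
Function('n')(w) = Mul(-432, w) (Function('n')(w) = Mul(-3, Mul(Mul(Mul(3, Mul(-3, Add(1, Mul(-3, -5)))), w), -1)) = Mul(-3, Mul(Mul(Mul(3, Mul(-3, Add(1, 15))), w), -1)) = Mul(-3, Mul(Mul(Mul(3, Mul(-3, 16)), w), -1)) = Mul(-3, Mul(Mul(Mul(3, -48), w), -1)) = Mul(-3, Mul(Mul(-144, w), -1)) = Mul(-3, Mul(144, w)) = Mul(-432, w))
Add(Function('n')(Function('u')(7, -7)), -1420) = Add(Mul(-432, Mul(Pow(Add(2, -7), -1), Add(7, 7))), -1420) = Add(Mul(-432, Mul(Pow(-5, -1), 14)), -1420) = Add(Mul(-432, Mul(Rational(-1, 5), 14)), -1420) = Add(Mul(-432, Rational(-14, 5)), -1420) = Add(Rational(6048, 5), -1420) = Rational(-1052, 5)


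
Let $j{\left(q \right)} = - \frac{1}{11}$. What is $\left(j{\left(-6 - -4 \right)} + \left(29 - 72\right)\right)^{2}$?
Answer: $\frac{224676}{121} \approx 1856.8$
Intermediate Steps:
$j{\left(q \right)} = - \frac{1}{11}$ ($j{\left(q \right)} = \left(-1\right) \frac{1}{11} = - \frac{1}{11}$)
$\left(j{\left(-6 - -4 \right)} + \left(29 - 72\right)\right)^{2} = \left(- \frac{1}{11} + \left(29 - 72\right)\right)^{2} = \left(- \frac{1}{11} - 43\right)^{2} = \left(- \frac{474}{11}\right)^{2} = \frac{224676}{121}$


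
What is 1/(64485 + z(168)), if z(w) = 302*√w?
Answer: 21495/1380997651 - 604*√42/4142992953 ≈ 1.4620e-5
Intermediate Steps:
1/(64485 + z(168)) = 1/(64485 + 302*√168) = 1/(64485 + 302*(2*√42)) = 1/(64485 + 604*√42)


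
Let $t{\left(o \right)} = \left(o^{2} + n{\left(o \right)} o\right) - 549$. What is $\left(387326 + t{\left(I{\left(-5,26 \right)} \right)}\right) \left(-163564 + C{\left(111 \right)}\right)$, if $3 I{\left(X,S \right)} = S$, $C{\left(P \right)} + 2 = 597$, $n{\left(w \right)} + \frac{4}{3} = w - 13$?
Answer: $-63036898107$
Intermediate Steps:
$n{\left(w \right)} = - \frac{43}{3} + w$ ($n{\left(w \right)} = - \frac{4}{3} + \left(w - 13\right) = - \frac{4}{3} + \left(-13 + w\right) = - \frac{43}{3} + w$)
$C{\left(P \right)} = 595$ ($C{\left(P \right)} = -2 + 597 = 595$)
$I{\left(X,S \right)} = \frac{S}{3}$
$t{\left(o \right)} = -549 + o^{2} + o \left(- \frac{43}{3} + o\right)$ ($t{\left(o \right)} = \left(o^{2} + \left(- \frac{43}{3} + o\right) o\right) - 549 = \left(o^{2} + o \left(- \frac{43}{3} + o\right)\right) - 549 = -549 + o^{2} + o \left(- \frac{43}{3} + o\right)$)
$\left(387326 + t{\left(I{\left(-5,26 \right)} \right)}\right) \left(-163564 + C{\left(111 \right)}\right) = \left(387326 - \left(549 - \frac{1352}{9} + \frac{43}{3} \cdot \frac{1}{3} \cdot 26\right)\right) \left(-163564 + 595\right) = \left(387326 - \left(\frac{6059}{9} - \frac{1352}{9}\right)\right) \left(-162969\right) = \left(387326 - 523\right) \left(-162969\right) = 386803 \left(-162969\right) = -63036898107$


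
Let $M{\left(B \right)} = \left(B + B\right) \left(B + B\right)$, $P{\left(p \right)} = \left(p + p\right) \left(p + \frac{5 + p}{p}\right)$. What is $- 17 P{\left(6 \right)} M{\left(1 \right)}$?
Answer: $-6392$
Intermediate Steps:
$P{\left(p \right)} = 2 p \left(p + \frac{5 + p}{p}\right)$
$M{\left(B \right)} = 4 B^{2}$ ($M{\left(B \right)} = 2 B 2 B = 4 B^{2}$)
$- 17 P{\left(6 \right)} M{\left(1 \right)} = - 17 \left(10 + 2 \cdot 6 + 2 \cdot 6^{2}\right) 4 \cdot 1^{2} = - 17 \left(10 + 12 + 2 \cdot 36\right) 4 \cdot 1 = - 17 \left(10 + 12 + 72\right) 4 = \left(-17\right) 94 \cdot 4 = \left(-1598\right) 4 = -6392$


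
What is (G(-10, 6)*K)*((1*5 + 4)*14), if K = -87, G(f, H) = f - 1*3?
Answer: 142506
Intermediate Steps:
G(f, H) = -3 + f (G(f, H) = f - 3 = -3 + f)
(G(-10, 6)*K)*((1*5 + 4)*14) = ((-3 - 10)*(-87))*((1*5 + 4)*14) = (-13*(-87))*((5 + 4)*14) = 1131*(9*14) = 1131*126 = 142506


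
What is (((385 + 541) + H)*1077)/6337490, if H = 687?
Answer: 1737201/6337490 ≈ 0.27412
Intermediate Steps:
(((385 + 541) + H)*1077)/6337490 = (((385 + 541) + 687)*1077)/6337490 = ((926 + 687)*1077)*(1/6337490) = (1613*1077)*(1/6337490) = 1737201*(1/6337490) = 1737201/6337490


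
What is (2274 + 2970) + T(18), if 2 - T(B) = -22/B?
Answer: 47225/9 ≈ 5247.2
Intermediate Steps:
T(B) = 2 + 22/B (T(B) = 2 - (-22)/B = 2 + 22/B)
(2274 + 2970) + T(18) = (2274 + 2970) + (2 + 22/18) = 5244 + (2 + 22*(1/18)) = 5244 + (2 + 11/9) = 5244 + 29/9 = 47225/9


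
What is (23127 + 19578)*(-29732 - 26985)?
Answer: -2422099485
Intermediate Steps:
(23127 + 19578)*(-29732 - 26985) = 42705*(-56717) = -2422099485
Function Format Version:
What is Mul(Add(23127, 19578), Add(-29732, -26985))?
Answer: -2422099485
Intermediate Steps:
Mul(Add(23127, 19578), Add(-29732, -26985)) = Mul(42705, -56717) = -2422099485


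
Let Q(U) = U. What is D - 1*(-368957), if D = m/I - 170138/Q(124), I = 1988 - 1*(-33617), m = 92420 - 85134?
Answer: 811447837057/2207510 ≈ 3.6759e+5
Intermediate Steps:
m = 7286
I = 35605 (I = 1988 + 33617 = 35605)
D = -3028430013/2207510 (D = 7286/35605 - 170138/124 = 7286*(1/35605) - 170138*1/124 = 7286/35605 - 85069/62 = -3028430013/2207510 ≈ -1371.9)
D - 1*(-368957) = -3028430013/2207510 - 1*(-368957) = -3028430013/2207510 + 368957 = 811447837057/2207510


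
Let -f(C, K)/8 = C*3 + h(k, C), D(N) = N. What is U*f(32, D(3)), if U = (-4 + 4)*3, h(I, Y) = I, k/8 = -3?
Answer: 0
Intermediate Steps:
k = -24 (k = 8*(-3) = -24)
f(C, K) = 192 - 24*C (f(C, K) = -8*(C*3 - 24) = -8*(3*C - 24) = -8*(-24 + 3*C) = 192 - 24*C)
U = 0 (U = 0*3 = 0)
U*f(32, D(3)) = 0*(192 - 24*32) = 0*(192 - 768) = 0*(-576) = 0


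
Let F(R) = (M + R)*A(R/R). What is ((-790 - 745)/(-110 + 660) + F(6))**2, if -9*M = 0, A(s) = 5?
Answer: 8958049/12100 ≈ 740.33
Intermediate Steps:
M = 0 (M = -1/9*0 = 0)
F(R) = 5*R (F(R) = (0 + R)*5 = R*5 = 5*R)
((-790 - 745)/(-110 + 660) + F(6))**2 = ((-790 - 745)/(-110 + 660) + 5*6)**2 = (-1535/550 + 30)**2 = (-1535*1/550 + 30)**2 = (-307/110 + 30)**2 = (2993/110)**2 = 8958049/12100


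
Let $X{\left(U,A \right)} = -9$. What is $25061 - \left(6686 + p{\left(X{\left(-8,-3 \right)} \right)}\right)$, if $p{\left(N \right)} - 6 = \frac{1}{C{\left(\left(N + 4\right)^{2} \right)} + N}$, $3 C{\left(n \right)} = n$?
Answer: $\frac{36741}{2} \approx 18371.0$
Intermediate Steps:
$C{\left(n \right)} = \frac{n}{3}$
$p{\left(N \right)} = 6 + \frac{1}{N + \frac{\left(4 + N\right)^{2}}{3}}$ ($p{\left(N \right)} = 6 + \frac{1}{\frac{\left(N + 4\right)^{2}}{3} + N} = 6 + \frac{1}{\frac{\left(4 + N\right)^{2}}{3} + N} = 6 + \frac{1}{N + \frac{\left(4 + N\right)^{2}}{3}}$)
$25061 - \left(6686 + p{\left(X{\left(-8,-3 \right)} \right)}\right) = 25061 - \left(6686 + \frac{3 \left(33 + 2 \left(-9\right)^{2} + 22 \left(-9\right)\right)}{16 + \left(-9\right)^{2} + 11 \left(-9\right)}\right) = 25061 - \left(6686 + \frac{3 \left(33 + 2 \cdot 81 - 198\right)}{16 + 81 - 99}\right) = 25061 - \left(6686 + \frac{3 \left(33 + 162 - 198\right)}{-2}\right) = 25061 - \left(6686 + 3 \left(- \frac{1}{2}\right) \left(-3\right)\right) = 25061 - \left(6686 + \frac{9}{2}\right) = 25061 - \frac{13381}{2} = \frac{36741}{2}$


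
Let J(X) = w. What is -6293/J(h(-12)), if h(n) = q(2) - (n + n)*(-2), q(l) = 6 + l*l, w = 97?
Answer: -6293/97 ≈ -64.876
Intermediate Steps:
q(l) = 6 + l²
h(n) = 10 + 4*n (h(n) = (6 + 2²) - (n + n)*(-2) = (6 + 4) - 2*n*(-2) = 10 - (-4)*n = 10 + 4*n)
J(X) = 97
-6293/J(h(-12)) = -6293/97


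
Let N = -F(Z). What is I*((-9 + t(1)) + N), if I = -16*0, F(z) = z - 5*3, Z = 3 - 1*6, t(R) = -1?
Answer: 0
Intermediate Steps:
Z = -3 (Z = 3 - 6 = -3)
F(z) = -15 + z (F(z) = z - 15 = -15 + z)
I = 0
N = 18 (N = -(-15 - 3) = -1*(-18) = 18)
I*((-9 + t(1)) + N) = 0*((-9 - 1) + 18) = 0*(-10 + 18) = 0*8 = 0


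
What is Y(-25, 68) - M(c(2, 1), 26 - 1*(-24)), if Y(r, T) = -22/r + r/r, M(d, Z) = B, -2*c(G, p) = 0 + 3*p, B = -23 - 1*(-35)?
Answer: -253/25 ≈ -10.120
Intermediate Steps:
B = 12 (B = -23 + 35 = 12)
c(G, p) = -3*p/2 (c(G, p) = -(0 + 3*p)/2 = -3*p/2)
M(d, Z) = 12
Y(r, T) = 1 - 22/r (Y(r, T) = -22/r + 1 = 1 - 22/r)
Y(-25, 68) - M(c(2, 1), 26 - 1*(-24)) = (-22 - 25)/(-25) - 1*12 = -1/25*(-47) - 12 = 47/25 - 12 = -253/25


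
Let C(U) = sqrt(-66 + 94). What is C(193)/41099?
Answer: 2*sqrt(7)/41099 ≈ 0.00012875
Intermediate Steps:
C(U) = 2*sqrt(7) (C(U) = sqrt(28) = 2*sqrt(7))
C(193)/41099 = (2*sqrt(7))/41099 = (2*sqrt(7))*(1/41099) = 2*sqrt(7)/41099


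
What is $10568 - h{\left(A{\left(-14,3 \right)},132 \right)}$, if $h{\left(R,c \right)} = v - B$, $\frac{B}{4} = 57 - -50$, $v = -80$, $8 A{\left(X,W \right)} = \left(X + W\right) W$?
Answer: $11076$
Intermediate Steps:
$A{\left(X,W \right)} = \frac{W \left(W + X\right)}{8}$ ($A{\left(X,W \right)} = \frac{\left(X + W\right) W}{8} = \frac{\left(W + X\right) W}{8} = \frac{W \left(W + X\right)}{8}$)
$B = 428$ ($B = 4 \left(57 - -50\right) = 4 \left(57 + 50\right) = 4 \cdot 107 = 428$)
$h{\left(R,c \right)} = -508$ ($h{\left(R,c \right)} = -80 - 428 = -508$)
$10568 - h{\left(A{\left(-14,3 \right)},132 \right)} = 10568 - -508 = 10568 + 508 = 11076$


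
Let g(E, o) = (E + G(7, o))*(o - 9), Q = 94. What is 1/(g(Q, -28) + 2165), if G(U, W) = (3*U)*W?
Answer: 1/20443 ≈ 4.8916e-5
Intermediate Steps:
G(U, W) = 3*U*W
g(E, o) = (-9 + o)*(E + 21*o) (g(E, o) = (E + 3*7*o)*(o - 9) = (E + 21*o)*(-9 + o) = (-9 + o)*(E + 21*o))
1/(g(Q, -28) + 2165) = 1/((-189*(-28) - 9*94 + 21*(-28)² + 94*(-28)) + 2165) = 1/((5292 - 846 + 21*784 - 2632) + 2165) = 1/((5292 - 846 + 16464 - 2632) + 2165) = 1/(18278 + 2165) = 1/20443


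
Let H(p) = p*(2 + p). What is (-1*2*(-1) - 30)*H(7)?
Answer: -1764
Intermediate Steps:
(-1*2*(-1) - 30)*H(7) = (-1*2*(-1) - 30)*(7*(2 + 7)) = (-2*(-1) - 30)*(7*9) = (2 - 30)*63 = -28*63 = -1764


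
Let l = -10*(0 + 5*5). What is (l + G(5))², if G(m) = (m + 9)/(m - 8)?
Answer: 583696/9 ≈ 64855.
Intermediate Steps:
G(m) = (9 + m)/(-8 + m)
l = -250 (l = -10*(0 + 25) = -10*25 = -250)
(l + G(5))² = (-250 + (9 + 5)/(-8 + 5))² = (-250 + 14/(-3))² = (-250 - ⅓*14)² = (-250 - 14/3)² = (-764/3)² = 583696/9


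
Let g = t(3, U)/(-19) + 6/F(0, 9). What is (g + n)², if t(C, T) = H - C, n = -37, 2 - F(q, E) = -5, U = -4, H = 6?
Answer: 23309584/17689 ≈ 1317.7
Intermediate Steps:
F(q, E) = 7 (F(q, E) = 2 - 1*(-5) = 2 + 5 = 7)
t(C, T) = 6 - C
g = 93/133 (g = (6 - 1*3)/(-19) + 6/7 = (6 - 3)*(-1/19) + 6*(⅐) = 3*(-1/19) + 6/7 = -3/19 + 6/7 = 93/133 ≈ 0.69925)
(g + n)² = (93/133 - 37)² = (-4828/133)² = 23309584/17689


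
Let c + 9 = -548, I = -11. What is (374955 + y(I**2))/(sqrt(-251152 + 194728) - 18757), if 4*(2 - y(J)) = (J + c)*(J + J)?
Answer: -7527840595/351881473 - 802670*I*sqrt(14106)/351881473 ≈ -21.393 - 0.27092*I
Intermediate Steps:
c = -557 (c = -9 - 548 = -557)
y(J) = 2 - J*(-557 + J)/2 (y(J) = 2 - (J - 557)*(J + J)/4 = 2 - (-557 + J)*2*J/4 = 2 - J*(-557 + J)/2)
(374955 + y(I**2))/(sqrt(-251152 + 194728) - 18757) = (374955 + (2 - ((-11)**2)**2/2 + (557/2)*(-11)**2))/(sqrt(-251152 + 194728) - 18757) = (374955 + (2 - 1/2*121**2 + (557/2)*121))/(sqrt(-56424) - 18757) = (374955 + (2 - 1/2*14641 + 67397/2))/(2*I*sqrt(14106) - 18757) = (374955 + (2 - 14641/2 + 67397/2))/(-18757 + 2*I*sqrt(14106)) = (374955 + 26380)/(-18757 + 2*I*sqrt(14106)) = 401335/(-18757 + 2*I*sqrt(14106))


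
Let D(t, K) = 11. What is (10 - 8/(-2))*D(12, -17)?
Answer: 154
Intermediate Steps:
(10 - 8/(-2))*D(12, -17) = (10 - 8/(-2))*11 = (10 - 8*(-1)/2)*11 = (10 - 1*(-4))*11 = (10 + 4)*11 = 14*11 = 154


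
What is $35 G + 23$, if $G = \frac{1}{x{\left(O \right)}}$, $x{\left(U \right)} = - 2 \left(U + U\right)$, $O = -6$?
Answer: $\frac{587}{24} \approx 24.458$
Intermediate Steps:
$x{\left(U \right)} = - 4 U$ ($x{\left(U \right)} = - 2 \cdot 2 U = - 4 U$)
$G = \frac{1}{24}$ ($G = \frac{1}{\left(-4\right) \left(-6\right)} = \frac{1}{24} \approx 0.041667$)
$35 G + 23 = 35 \cdot \frac{1}{24} + 23 = \frac{35}{24} + 23 = \frac{587}{24}$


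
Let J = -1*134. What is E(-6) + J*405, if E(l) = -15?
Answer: -54285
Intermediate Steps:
J = -134
E(-6) + J*405 = -15 - 134*405 = -15 - 54270 = -54285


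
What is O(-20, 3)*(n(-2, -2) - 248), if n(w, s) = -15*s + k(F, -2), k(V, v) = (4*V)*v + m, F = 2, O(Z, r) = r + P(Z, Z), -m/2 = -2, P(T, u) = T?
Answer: 3910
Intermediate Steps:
m = 4 (m = -2*(-2) = 4)
O(Z, r) = Z + r (O(Z, r) = r + Z = Z + r)
k(V, v) = 4 + 4*V*v (k(V, v) = (4*V)*v + 4 = 4*V*v + 4 = 4 + 4*V*v)
n(w, s) = -12 - 15*s (n(w, s) = -15*s + (4 + 4*2*(-2)) = -15*s + (4 - 16) = -15*s - 12 = -12 - 15*s)
O(-20, 3)*(n(-2, -2) - 248) = (-20 + 3)*((-12 - 15*(-2)) - 248) = -17*((-12 + 30) - 248) = -17*(18 - 248) = -17*(-230) = 3910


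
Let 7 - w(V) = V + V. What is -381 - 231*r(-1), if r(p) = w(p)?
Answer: -2460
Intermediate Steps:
w(V) = 7 - 2*V (w(V) = 7 - (V + V) = 7 - 2*V)
r(p) = 7 - 2*p
-381 - 231*r(-1) = -381 - 231*(7 - 2*(-1)) = -381 - 231*(7 + 2) = -381 - 231*9 = -381 - 2079 = -2460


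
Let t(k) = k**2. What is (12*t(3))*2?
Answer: 216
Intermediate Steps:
(12*t(3))*2 = (12*3**2)*2 = (12*9)*2 = 108*2 = 216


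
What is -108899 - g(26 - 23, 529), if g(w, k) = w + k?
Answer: -109431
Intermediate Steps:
g(w, k) = k + w
-108899 - g(26 - 23, 529) = -108899 - (529 + (26 - 23)) = -108899 - (529 + 3) = -108899 - 1*532 = -108899 - 532 = -109431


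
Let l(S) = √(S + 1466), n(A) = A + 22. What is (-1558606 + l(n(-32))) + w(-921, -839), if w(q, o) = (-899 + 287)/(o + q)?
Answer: -685786487/440 + 4*√91 ≈ -1.5586e+6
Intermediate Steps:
w(q, o) = -612/(o + q)
n(A) = 22 + A
l(S) = √(1466 + S)
(-1558606 + l(n(-32))) + w(-921, -839) = (-1558606 + √(1466 + (22 - 32))) - 612/(-839 - 921) = (-1558606 + √(1466 - 10)) - 612/(-1760) = (-1558606 + √1456) - 612*(-1/1760) = (-1558606 + 4*√91) + 153/440 = -685786487/440 + 4*√91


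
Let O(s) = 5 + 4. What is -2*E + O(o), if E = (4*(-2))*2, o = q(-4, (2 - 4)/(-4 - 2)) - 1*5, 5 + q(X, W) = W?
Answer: 41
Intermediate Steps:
q(X, W) = -5 + W
o = -29/3 (o = (-5 + (2 - 4)/(-4 - 2)) - 1*5 = (-5 - 2/(-6)) - 5 = (-5 - 2*(-⅙)) - 5 = (-5 + ⅓) - 5 = -14/3 - 5 = -29/3 ≈ -9.6667)
E = -16 (E = -8*2 = -16)
O(s) = 9
-2*E + O(o) = -2*(-16) + 9 = 32 + 9 = 41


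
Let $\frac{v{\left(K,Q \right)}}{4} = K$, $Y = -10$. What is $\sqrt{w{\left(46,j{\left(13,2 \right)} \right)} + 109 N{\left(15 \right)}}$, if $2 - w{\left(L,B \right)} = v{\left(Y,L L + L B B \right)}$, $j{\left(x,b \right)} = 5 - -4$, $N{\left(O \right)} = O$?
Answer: $\sqrt{1677} \approx 40.951$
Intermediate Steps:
$j{\left(x,b \right)} = 9$ ($j{\left(x,b \right)} = 5 + 4 = 9$)
$v{\left(K,Q \right)} = 4 K$
$w{\left(L,B \right)} = 42$ ($w{\left(L,B \right)} = 2 - 4 \left(-10\right) = 2 - -40 = 2 + 40 = 42$)
$\sqrt{w{\left(46,j{\left(13,2 \right)} \right)} + 109 N{\left(15 \right)}} = \sqrt{42 + 109 \cdot 15} = \sqrt{42 + 1635} = \sqrt{1677}$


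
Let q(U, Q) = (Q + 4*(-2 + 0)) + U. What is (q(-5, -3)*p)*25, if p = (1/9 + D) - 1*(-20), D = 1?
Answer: -76000/9 ≈ -8444.4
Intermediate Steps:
q(U, Q) = -8 + Q + U (q(U, Q) = (Q + 4*(-2)) + U = (Q - 8) + U = (-8 + Q) + U = -8 + Q + U)
p = 190/9 (p = (1/9 + 1) - 1*(-20) = (⅑ + 1) + 20 = 10/9 + 20 = 190/9 ≈ 21.111)
(q(-5, -3)*p)*25 = ((-8 - 3 - 5)*(190/9))*25 = -16*190/9*25 = -3040/9*25 = -76000/9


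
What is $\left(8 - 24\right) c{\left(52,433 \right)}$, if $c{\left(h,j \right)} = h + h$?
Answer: $-1664$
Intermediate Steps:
$c{\left(h,j \right)} = 2 h$
$\left(8 - 24\right) c{\left(52,433 \right)} = \left(8 - 24\right) 2 \cdot 52 = \left(-16\right) 104 = -1664$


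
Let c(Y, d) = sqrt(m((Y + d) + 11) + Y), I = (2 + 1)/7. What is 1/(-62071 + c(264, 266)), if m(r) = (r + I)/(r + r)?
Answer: -235062877/14590586836604 - 13*sqrt(22445549)/14590586836604 ≈ -1.6115e-5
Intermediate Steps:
I = 3/7 (I = 3*(1/7) = 3/7 ≈ 0.42857)
m(r) = (3/7 + r)/(2*r) (m(r) = (r + 3/7)/(r + r) = (3/7 + r)/((2*r)) = (3/7 + r)*(1/(2*r)) = (3/7 + r)/(2*r))
c(Y, d) = sqrt(Y + (80 + 7*Y + 7*d)/(14*(11 + Y + d))) (c(Y, d) = sqrt((3 + 7*((Y + d) + 11))/(14*((Y + d) + 11)) + Y) = sqrt((3 + 7*(11 + Y + d))/(14*(11 + Y + d)) + Y) = sqrt((3 + (77 + 7*Y + 7*d))/(14*(11 + Y + d)) + Y) = sqrt((80 + 7*Y + 7*d)/(14*(11 + Y + d)) + Y) = sqrt(Y + (80 + 7*Y + 7*d)/(14*(11 + Y + d))))
1/(-62071 + c(264, 266)) = 1/(-62071 + sqrt(14)*sqrt((80 + 7*264 + 7*266 + 14*264*(11 + 264 + 266))/(11 + 264 + 266))/14) = 1/(-62071 + sqrt(14)*sqrt((80 + 1848 + 1862 + 14*264*541)/541)/14) = 1/(-62071 + sqrt(14)*sqrt((80 + 1848 + 1862 + 1999536)/541)/14) = 1/(-62071 + sqrt(14)*sqrt((1/541)*2003326)/14) = 1/(-62071 + sqrt(14)*sqrt(2003326/541)/14) = 1/(-62071 + sqrt(14)*(13*sqrt(6413014)/541)/14) = 1/(-62071 + 13*sqrt(22445549)/3787)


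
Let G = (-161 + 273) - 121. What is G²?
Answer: 81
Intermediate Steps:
G = -9 (G = 112 - 121 = -9)
G² = (-9)² = 81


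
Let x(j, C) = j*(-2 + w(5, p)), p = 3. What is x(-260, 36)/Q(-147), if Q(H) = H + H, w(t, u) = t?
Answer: 130/49 ≈ 2.6531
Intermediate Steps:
x(j, C) = 3*j (x(j, C) = j*(-2 + 5) = j*3 = 3*j)
Q(H) = 2*H
x(-260, 36)/Q(-147) = (3*(-260))/((2*(-147))) = -780/(-294) = -780*(-1/294) = 130/49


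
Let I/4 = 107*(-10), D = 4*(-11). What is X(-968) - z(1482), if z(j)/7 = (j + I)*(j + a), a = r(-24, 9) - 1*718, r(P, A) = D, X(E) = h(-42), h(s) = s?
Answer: 14101878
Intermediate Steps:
D = -44
X(E) = -42
r(P, A) = -44
I = -4280 (I = 4*(107*(-10)) = 4*(-1070) = -4280)
a = -762 (a = -44 - 1*718 = -44 - 718 = -762)
z(j) = 7*(-4280 + j)*(-762 + j) (z(j) = 7*((j - 4280)*(j - 762)) = 7*((-4280 + j)*(-762 + j)) = 7*(-4280 + j)*(-762 + j))
X(-968) - z(1482) = -42 - (22829520 - 35294*1482 + 7*1482²) = -42 - (22829520 - 52305708 + 7*2196324) = -42 - (22829520 - 52305708 + 15374268) = -42 - 1*(-14101920) = -42 + 14101920 = 14101878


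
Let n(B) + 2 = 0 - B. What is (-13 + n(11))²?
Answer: 676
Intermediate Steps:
n(B) = -2 - B (n(B) = -2 + (0 - B) = -2 - B)
(-13 + n(11))² = (-13 + (-2 - 1*11))² = (-13 + (-2 - 11))² = (-13 - 13)² = (-26)² = 676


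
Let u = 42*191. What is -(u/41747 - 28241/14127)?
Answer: 1065650233/589759869 ≈ 1.8069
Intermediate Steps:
u = 8022
-(u/41747 - 28241/14127) = -(8022/41747 - 28241/14127) = -1*(-1065650233/589759869) = 1065650233/589759869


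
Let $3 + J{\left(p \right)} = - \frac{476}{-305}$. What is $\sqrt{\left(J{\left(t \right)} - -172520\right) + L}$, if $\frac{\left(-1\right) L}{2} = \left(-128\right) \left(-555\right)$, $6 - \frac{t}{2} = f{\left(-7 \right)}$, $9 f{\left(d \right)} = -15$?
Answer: $\frac{3 \sqrt{314616345}}{305} \approx 174.47$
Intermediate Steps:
$f{\left(d \right)} = - \frac{5}{3}$ ($f{\left(d \right)} = \frac{1}{9} \left(-15\right) = - \frac{5}{3}$)
$t = \frac{46}{3}$ ($t = 12 - - \frac{10}{3} = 12 + \frac{10}{3} = \frac{46}{3} \approx 15.333$)
$L = -142080$ ($L = - 2 \left(\left(-128\right) \left(-555\right)\right) = \left(-2\right) 71040 = -142080$)
$J{\left(p \right)} = - \frac{439}{305}$ ($J{\left(p \right)} = -3 - \frac{476}{-305} = -3 - - \frac{476}{305} = -3 + \frac{476}{305} = - \frac{439}{305}$)
$\sqrt{\left(J{\left(t \right)} - -172520\right) + L} = \sqrt{\left(- \frac{439}{305} - -172520\right) - 142080} = \sqrt{\left(- \frac{439}{305} + 172520\right) - 142080} = \sqrt{\frac{52618161}{305} - 142080} = \sqrt{\frac{9283761}{305}} = \frac{3 \sqrt{314616345}}{305}$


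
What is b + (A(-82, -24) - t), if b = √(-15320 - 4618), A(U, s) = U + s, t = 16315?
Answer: -16421 + I*√19938 ≈ -16421.0 + 141.2*I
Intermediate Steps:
b = I*√19938 (b = √(-19938) = I*√19938 ≈ 141.2*I)
b + (A(-82, -24) - t) = I*√19938 + ((-82 - 24) - 1*16315) = I*√19938 + (-106 - 16315) = I*√19938 - 16421 = -16421 + I*√19938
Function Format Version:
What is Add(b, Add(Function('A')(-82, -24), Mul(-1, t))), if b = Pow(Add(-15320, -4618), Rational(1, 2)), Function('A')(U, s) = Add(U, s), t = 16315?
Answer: Add(-16421, Mul(I, Pow(19938, Rational(1, 2)))) ≈ Add(-16421., Mul(141.20, I))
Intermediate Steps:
b = Mul(I, Pow(19938, Rational(1, 2))) (b = Pow(-19938, Rational(1, 2)) = Mul(I, Pow(19938, Rational(1, 2))) ≈ Mul(141.20, I))
Add(b, Add(Function('A')(-82, -24), Mul(-1, t))) = Add(Mul(I, Pow(19938, Rational(1, 2))), Add(Add(-82, -24), Mul(-1, 16315))) = Add(Mul(I, Pow(19938, Rational(1, 2))), Add(-106, -16315)) = Add(Mul(I, Pow(19938, Rational(1, 2))), -16421) = Add(-16421, Mul(I, Pow(19938, Rational(1, 2))))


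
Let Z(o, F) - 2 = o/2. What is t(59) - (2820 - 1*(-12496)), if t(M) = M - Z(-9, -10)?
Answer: -30509/2 ≈ -15255.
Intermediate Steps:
Z(o, F) = 2 + o/2
t(M) = 5/2 + M (t(M) = M - (2 + (1/2)*(-9)) = M - (2 - 9/2) = M - 1*(-5/2) = M + 5/2 = 5/2 + M)
t(59) - (2820 - 1*(-12496)) = (5/2 + 59) - (2820 - 1*(-12496)) = 123/2 - (2820 + 12496) = 123/2 - 1*15316 = 123/2 - 15316 = -30509/2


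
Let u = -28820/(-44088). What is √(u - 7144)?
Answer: I*√7171948266/1002 ≈ 84.518*I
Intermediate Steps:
u = 655/1002 (u = -28820*(-1/44088) = 655/1002 ≈ 0.65369)
√(u - 7144) = √(655/1002 - 7144) = √(-7157633/1002) = I*√7171948266/1002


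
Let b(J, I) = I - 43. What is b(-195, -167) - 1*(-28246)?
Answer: 28036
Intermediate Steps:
b(J, I) = -43 + I
b(-195, -167) - 1*(-28246) = (-43 - 167) - 1*(-28246) = -210 + 28246 = 28036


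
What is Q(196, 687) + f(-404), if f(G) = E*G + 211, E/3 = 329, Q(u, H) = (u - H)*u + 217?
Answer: -494556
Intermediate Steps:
Q(u, H) = 217 + u*(u - H) (Q(u, H) = u*(u - H) + 217 = 217 + u*(u - H))
E = 987 (E = 3*329 = 987)
f(G) = 211 + 987*G (f(G) = 987*G + 211 = 211 + 987*G)
Q(196, 687) + f(-404) = (217 + 196² - 1*687*196) + (211 + 987*(-404)) = (217 + 38416 - 134652) + (211 - 398748) = -96019 - 398537 = -494556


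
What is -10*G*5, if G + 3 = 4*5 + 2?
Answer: -950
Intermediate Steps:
G = 19 (G = -3 + (4*5 + 2) = -3 + (20 + 2) = -3 + 22 = 19)
-10*G*5 = -10*19*5 = -2*95*5 = -190*5 = -950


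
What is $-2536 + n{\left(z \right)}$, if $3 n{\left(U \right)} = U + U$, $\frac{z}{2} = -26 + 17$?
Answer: $-2548$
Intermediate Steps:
$z = -18$ ($z = 2 \left(-26 + 17\right) = 2 \left(-9\right) = -18$)
$n{\left(U \right)} = \frac{2 U}{3}$ ($n{\left(U \right)} = \frac{U + U}{3} = \frac{2 U}{3}$)
$-2536 + n{\left(z \right)} = -2536 + \frac{2}{3} \left(-18\right) = -2536 - 12 = -2548$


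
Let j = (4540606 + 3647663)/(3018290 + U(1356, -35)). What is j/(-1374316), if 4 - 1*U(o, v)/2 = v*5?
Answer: -2729423/1382858748256 ≈ -1.9738e-6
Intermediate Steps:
U(o, v) = 8 - 10*v (U(o, v) = 8 - 2*v*5 = 8 - 10*v)
j = 2729423/1006216 (j = (4540606 + 3647663)/(3018290 + (8 - 10*(-35))) = 8188269/(3018290 + (8 + 350)) = 8188269/(3018290 + 358) = 8188269/3018648 = 8188269*(1/3018648) = 2729423/1006216 ≈ 2.7126)
j/(-1374316) = (2729423/1006216)/(-1374316) = (2729423/1006216)*(-1/1374316) = -2729423/1382858748256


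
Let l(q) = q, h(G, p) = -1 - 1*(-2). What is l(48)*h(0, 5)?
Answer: 48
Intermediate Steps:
h(G, p) = 1 (h(G, p) = -1 + 2 = 1)
l(48)*h(0, 5) = 48*1 = 48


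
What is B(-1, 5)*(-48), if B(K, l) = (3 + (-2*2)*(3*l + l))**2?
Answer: -284592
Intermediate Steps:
B(K, l) = (3 - 16*l)**2
B(-1, 5)*(-48) = (-3 + 16*5)**2*(-48) = (-3 + 80)**2*(-48) = 77**2*(-48) = 5929*(-48) = -284592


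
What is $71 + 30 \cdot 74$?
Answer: $2291$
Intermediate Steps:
$71 + 30 \cdot 74 = 71 + 2220 = 2291$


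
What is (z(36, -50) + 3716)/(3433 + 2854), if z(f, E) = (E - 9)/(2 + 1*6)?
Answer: 29669/50296 ≈ 0.58989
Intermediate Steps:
z(f, E) = -9/8 + E/8 (z(f, E) = (-9 + E)/(2 + 6) = (-9 + E)/8 = (-9 + E)*(1/8) = -9/8 + E/8)
(z(36, -50) + 3716)/(3433 + 2854) = ((-9/8 + (1/8)*(-50)) + 3716)/(3433 + 2854) = ((-9/8 - 25/4) + 3716)/6287 = (-59/8 + 3716)*(1/6287) = (29669/8)*(1/6287) = 29669/50296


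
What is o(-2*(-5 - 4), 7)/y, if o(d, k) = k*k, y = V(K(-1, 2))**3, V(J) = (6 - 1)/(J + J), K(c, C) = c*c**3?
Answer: 392/125 ≈ 3.1360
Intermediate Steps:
K(c, C) = c**4
V(J) = 5/(2*J) (V(J) = 5/((2*J)) = 5*(1/(2*J)) = 5/(2*J))
y = 125/8 (y = (5/(2*((-1)**4)))**3 = ((5/2)/1)**3 = ((5/2)*1)**3 = (5/2)**3 = 125/8 ≈ 15.625)
o(d, k) = k**2
o(-2*(-5 - 4), 7)/y = 7**2/(125/8) = 49*(8/125) = 392/125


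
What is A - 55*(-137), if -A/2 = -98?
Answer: 7731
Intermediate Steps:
A = 196 (A = -2*(-98) = 196)
A - 55*(-137) = 196 - 55*(-137) = 196 + 7535 = 7731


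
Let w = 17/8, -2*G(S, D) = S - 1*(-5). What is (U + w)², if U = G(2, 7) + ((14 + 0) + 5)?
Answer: 19881/64 ≈ 310.64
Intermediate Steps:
G(S, D) = -5/2 - S/2 (G(S, D) = -(S - 1*(-5))/2 = -(S + 5)/2 = -(5 + S)/2 = -5/2 - S/2)
U = 31/2 (U = (-5/2 - ½*2) + ((14 + 0) + 5) = (-5/2 - 1) + (14 + 5) = -7/2 + 19 = 31/2 ≈ 15.500)
w = 17/8 (w = 17*(⅛) = 17/8 ≈ 2.1250)
(U + w)² = (31/2 + 17/8)² = (141/8)² = 19881/64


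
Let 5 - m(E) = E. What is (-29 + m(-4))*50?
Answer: -1000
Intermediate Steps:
m(E) = 5 - E
(-29 + m(-4))*50 = (-29 + (5 - 1*(-4)))*50 = (-29 + (5 + 4))*50 = (-29 + 9)*50 = -20*50 = -1000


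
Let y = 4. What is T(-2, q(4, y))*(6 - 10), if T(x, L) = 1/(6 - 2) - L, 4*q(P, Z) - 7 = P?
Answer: 10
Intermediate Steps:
q(P, Z) = 7/4 + P/4
T(x, L) = ¼ - L (T(x, L) = 1/4 - L = ¼ - L)
T(-2, q(4, y))*(6 - 10) = (¼ - (7/4 + (¼)*4))*(6 - 10) = (¼ - (7/4 + 1))*(-4) = (¼ - 1*11/4)*(-4) = (¼ - 11/4)*(-4) = -5/2*(-4) = 10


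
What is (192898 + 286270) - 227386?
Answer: 251782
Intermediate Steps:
(192898 + 286270) - 227386 = 479168 - 227386 = 251782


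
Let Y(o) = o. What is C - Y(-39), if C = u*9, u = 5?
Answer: 84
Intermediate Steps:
C = 45 (C = 5*9 = 45)
C - Y(-39) = 45 - 1*(-39) = 45 + 39 = 84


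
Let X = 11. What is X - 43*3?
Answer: -118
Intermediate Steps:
X - 43*3 = 11 - 43*3 = 11 - 129 = -118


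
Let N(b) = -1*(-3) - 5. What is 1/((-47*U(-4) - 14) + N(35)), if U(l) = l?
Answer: 1/172 ≈ 0.0058140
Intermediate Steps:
N(b) = -2 (N(b) = 3 - 5 = -2)
1/((-47*U(-4) - 14) + N(35)) = 1/((-47*(-4) - 14) - 2) = 1/((188 - 14) - 2) = 1/(174 - 2) = 1/172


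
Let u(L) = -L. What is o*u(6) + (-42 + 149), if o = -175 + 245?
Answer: -313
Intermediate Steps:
o = 70
o*u(6) + (-42 + 149) = 70*(-1*6) + (-42 + 149) = 70*(-6) + 107 = -420 + 107 = -313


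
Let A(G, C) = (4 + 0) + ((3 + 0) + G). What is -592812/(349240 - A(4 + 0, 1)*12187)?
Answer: -592812/215183 ≈ -2.7549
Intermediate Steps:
A(G, C) = 7 + G (A(G, C) = 4 + (3 + G) = 7 + G)
-592812/(349240 - A(4 + 0, 1)*12187) = -592812/(349240 - (7 + (4 + 0))*12187) = -592812/(349240 - (7 + 4)*12187) = -592812/(349240 - 11*12187) = -592812/(349240 - 1*134057) = -592812/(349240 - 134057) = -592812/215183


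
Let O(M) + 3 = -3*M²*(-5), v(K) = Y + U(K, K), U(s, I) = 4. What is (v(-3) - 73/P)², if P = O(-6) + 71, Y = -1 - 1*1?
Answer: 1306449/369664 ≈ 3.5342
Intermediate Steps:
Y = -2 (Y = -1 - 1 = -2)
v(K) = 2 (v(K) = -2 + 4 = 2)
O(M) = -3 + 15*M² (O(M) = -3 - 3*M²*(-5) = -3 + 15*M²)
P = 608 (P = (-3 + 15*(-6)²) + 71 = (-3 + 15*36) + 71 = (-3 + 540) + 71 = 537 + 71 = 608)
(v(-3) - 73/P)² = (2 - 73/608)² = (1143/608)² = 1306449/369664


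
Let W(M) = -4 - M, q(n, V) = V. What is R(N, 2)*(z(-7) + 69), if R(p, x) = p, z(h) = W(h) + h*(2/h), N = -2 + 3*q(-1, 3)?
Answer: 518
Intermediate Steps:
N = 7 (N = -2 + 3*3 = -2 + 9 = 7)
z(h) = -2 - h (z(h) = (-4 - h) + h*(2/h) = (-4 - h) + 2 = -2 - h)
R(N, 2)*(z(-7) + 69) = 7*((-2 - 1*(-7)) + 69) = 7*((-2 + 7) + 69) = 7*(5 + 69) = 7*74 = 518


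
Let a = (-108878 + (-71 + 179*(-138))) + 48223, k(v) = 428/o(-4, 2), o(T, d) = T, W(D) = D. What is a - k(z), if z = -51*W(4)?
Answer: -85321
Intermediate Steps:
z = -204 (z = -51*4 = -204)
k(v) = -107 (k(v) = 428/(-4) = 428*(-1/4) = -107)
a = -85428 (a = (-108878 + (-71 - 24702)) + 48223 = (-108878 - 24773) + 48223 = -133651 + 48223 = -85428)
a - k(z) = -85428 - 1*(-107) = -85428 + 107 = -85321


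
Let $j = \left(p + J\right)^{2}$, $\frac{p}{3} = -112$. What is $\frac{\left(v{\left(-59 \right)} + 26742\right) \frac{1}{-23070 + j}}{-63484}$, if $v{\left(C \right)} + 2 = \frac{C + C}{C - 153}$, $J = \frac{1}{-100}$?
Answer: $- \frac{3543123750}{755639603374763} \approx -4.6889 \cdot 10^{-6}$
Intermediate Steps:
$J = - \frac{1}{100} \approx -0.01$
$p = -336$ ($p = 3 \left(-112\right) = -336$)
$v{\left(C \right)} = -2 + \frac{2 C}{-153 + C}$ ($v{\left(C \right)} = -2 + \frac{C + C}{C - 153} = -2 + \frac{2 C}{-153 + C}$)
$j = \frac{1129027201}{10000}$ ($j = \left(-336 - \frac{1}{100}\right)^{2} = \left(- \frac{33601}{100}\right)^{2} = \frac{1129027201}{10000} \approx 1.129 \cdot 10^{5}$)
$\frac{\left(v{\left(-59 \right)} + 26742\right) \frac{1}{-23070 + j}}{-63484} = \frac{\left(\frac{306}{-153 - 59} + 26742\right) \frac{1}{-23070 + \frac{1129027201}{10000}}}{-63484} = \frac{\frac{306}{-212} + 26742}{\frac{898327201}{10000}} \left(- \frac{1}{63484}\right) = \left(306 \left(- \frac{1}{212}\right) + 26742\right) \frac{10000}{898327201} \left(- \frac{1}{63484}\right) = \left(- \frac{153}{106} + 26742\right) \frac{10000}{898327201} \left(- \frac{1}{63484}\right) = \frac{2834499}{106} \cdot \frac{10000}{898327201} \left(- \frac{1}{63484}\right) = \frac{14172495000}{47611341653} \left(- \frac{1}{63484}\right) = - \frac{3543123750}{755639603374763}$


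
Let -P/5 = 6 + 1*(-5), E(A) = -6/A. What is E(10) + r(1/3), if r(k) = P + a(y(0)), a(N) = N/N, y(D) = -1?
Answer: -23/5 ≈ -4.6000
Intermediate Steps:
P = -5 (P = -5*(6 + 1*(-5)) = -5*(6 - 5) = -5*1 = -5)
a(N) = 1
r(k) = -4 (r(k) = -5 + 1 = -4)
E(10) + r(1/3) = -6/10 - 4 = -6*1/10 - 4 = -3/5 - 4 = -23/5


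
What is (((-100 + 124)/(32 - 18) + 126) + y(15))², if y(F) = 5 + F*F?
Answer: 6270016/49 ≈ 1.2796e+5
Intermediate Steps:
y(F) = 5 + F²
(((-100 + 124)/(32 - 18) + 126) + y(15))² = (((-100 + 124)/(32 - 18) + 126) + (5 + 15²))² = ((24/14 + 126) + (5 + 225))² = ((24*(1/14) + 126) + 230)² = ((12/7 + 126) + 230)² = (894/7 + 230)² = (2504/7)² = 6270016/49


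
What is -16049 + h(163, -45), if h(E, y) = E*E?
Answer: 10520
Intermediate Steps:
h(E, y) = E**2
-16049 + h(163, -45) = -16049 + 163**2 = -16049 + 26569 = 10520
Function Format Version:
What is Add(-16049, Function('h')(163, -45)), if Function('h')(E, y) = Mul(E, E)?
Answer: 10520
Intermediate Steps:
Function('h')(E, y) = Pow(E, 2)
Add(-16049, Function('h')(163, -45)) = Add(-16049, Pow(163, 2)) = Add(-16049, 26569) = 10520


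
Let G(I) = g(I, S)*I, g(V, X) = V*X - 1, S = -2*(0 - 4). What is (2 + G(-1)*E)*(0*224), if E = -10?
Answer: 0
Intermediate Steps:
S = 8 (S = -2*(-4) = 8)
g(V, X) = -1 + V*X
G(I) = I*(-1 + 8*I) (G(I) = (-1 + I*8)*I = (-1 + 8*I)*I = I*(-1 + 8*I))
(2 + G(-1)*E)*(0*224) = (2 - (-1 + 8*(-1))*(-10))*(0*224) = (2 - (-1 - 8)*(-10))*0 = (2 - 1*(-9)*(-10))*0 = (2 + 9*(-10))*0 = (2 - 90)*0 = -88*0 = 0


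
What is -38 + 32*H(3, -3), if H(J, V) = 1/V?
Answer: -146/3 ≈ -48.667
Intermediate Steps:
-38 + 32*H(3, -3) = -38 + 32/(-3) = -38 + 32*(-1/3) = -38 - 32/3 = -146/3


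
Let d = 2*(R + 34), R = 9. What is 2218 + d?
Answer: 2304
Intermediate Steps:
d = 86 (d = 2*(9 + 34) = 2*43 = 86)
2218 + d = 2218 + 86 = 2304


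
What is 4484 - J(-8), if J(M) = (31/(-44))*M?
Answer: 49262/11 ≈ 4478.4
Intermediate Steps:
J(M) = -31*M/44 (J(M) = (31*(-1/44))*M = -31*M/44)
4484 - J(-8) = 4484 - (-31)*(-8)/44 = 4484 - 1*62/11 = 4484 - 62/11 = 49262/11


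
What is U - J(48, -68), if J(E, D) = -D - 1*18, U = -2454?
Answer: -2504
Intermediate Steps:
J(E, D) = -18 - D (J(E, D) = -D - 18 = -18 - D)
U - J(48, -68) = -2454 - (-18 - 1*(-68)) = -2454 - (-18 + 68) = -2454 - 1*50 = -2454 - 50 = -2504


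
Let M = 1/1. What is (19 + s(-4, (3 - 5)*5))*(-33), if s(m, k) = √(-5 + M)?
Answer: -627 - 66*I ≈ -627.0 - 66.0*I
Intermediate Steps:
M = 1
s(m, k) = 2*I (s(m, k) = √(-5 + 1) = √(-4) = 2*I)
(19 + s(-4, (3 - 5)*5))*(-33) = (19 + 2*I)*(-33) = -627 - 66*I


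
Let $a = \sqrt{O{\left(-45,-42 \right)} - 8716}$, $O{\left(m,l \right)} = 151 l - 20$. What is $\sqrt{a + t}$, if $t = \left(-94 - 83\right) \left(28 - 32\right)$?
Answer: $\sqrt{708 + i \sqrt{15078}} \approx 26.707 + 2.2988 i$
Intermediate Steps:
$O{\left(m,l \right)} = -20 + 151 l$
$a = i \sqrt{15078}$ ($a = \sqrt{\left(-20 + 151 \left(-42\right)\right) - 8716} = \sqrt{\left(-20 - 6342\right) - 8716} = \sqrt{-6362 - 8716} = \sqrt{-15078} = i \sqrt{15078} \approx 122.79 i$)
$t = 708$ ($t = - 177 \left(28 - 32\right) = \left(-177\right) \left(-4\right) = 708$)
$\sqrt{a + t} = \sqrt{i \sqrt{15078} + 708} = \sqrt{708 + i \sqrt{15078}}$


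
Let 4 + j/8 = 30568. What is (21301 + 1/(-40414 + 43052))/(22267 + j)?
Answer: 56192039/703763002 ≈ 0.079845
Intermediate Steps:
j = 244512 (j = -32 + 8*30568 = -32 + 244544 = 244512)
(21301 + 1/(-40414 + 43052))/(22267 + j) = (21301 + 1/(-40414 + 43052))/(22267 + 244512) = (21301 + 1/2638)/266779 = (21301 + 1/2638)*(1/266779) = (56192039/2638)*(1/266779) = 56192039/703763002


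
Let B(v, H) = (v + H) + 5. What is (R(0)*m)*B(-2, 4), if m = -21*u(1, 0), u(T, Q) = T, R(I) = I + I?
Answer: 0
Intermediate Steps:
R(I) = 2*I
B(v, H) = 5 + H + v (B(v, H) = (H + v) + 5 = 5 + H + v)
m = -21 (m = -21*1 = -21)
(R(0)*m)*B(-2, 4) = ((2*0)*(-21))*(5 + 4 - 2) = (0*(-21))*7 = 0*7 = 0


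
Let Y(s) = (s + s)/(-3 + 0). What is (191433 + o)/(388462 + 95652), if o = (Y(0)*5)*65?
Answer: 191433/484114 ≈ 0.39543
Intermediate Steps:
Y(s) = -2*s/3 (Y(s) = (2*s)/(-3) = (2*s)*(-⅓) = -2*s/3)
o = 0 (o = (-⅔*0*5)*65 = (0*5)*65 = 0*65 = 0)
(191433 + o)/(388462 + 95652) = (191433 + 0)/(388462 + 95652) = 191433/484114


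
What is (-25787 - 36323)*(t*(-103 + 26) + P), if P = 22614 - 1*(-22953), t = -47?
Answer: -3054942460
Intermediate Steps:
P = 45567 (P = 22614 + 22953 = 45567)
(-25787 - 36323)*(t*(-103 + 26) + P) = (-25787 - 36323)*(-47*(-103 + 26) + 45567) = -62110*(-47*(-77) + 45567) = -62110*(3619 + 45567) = -62110*49186 = -3054942460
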